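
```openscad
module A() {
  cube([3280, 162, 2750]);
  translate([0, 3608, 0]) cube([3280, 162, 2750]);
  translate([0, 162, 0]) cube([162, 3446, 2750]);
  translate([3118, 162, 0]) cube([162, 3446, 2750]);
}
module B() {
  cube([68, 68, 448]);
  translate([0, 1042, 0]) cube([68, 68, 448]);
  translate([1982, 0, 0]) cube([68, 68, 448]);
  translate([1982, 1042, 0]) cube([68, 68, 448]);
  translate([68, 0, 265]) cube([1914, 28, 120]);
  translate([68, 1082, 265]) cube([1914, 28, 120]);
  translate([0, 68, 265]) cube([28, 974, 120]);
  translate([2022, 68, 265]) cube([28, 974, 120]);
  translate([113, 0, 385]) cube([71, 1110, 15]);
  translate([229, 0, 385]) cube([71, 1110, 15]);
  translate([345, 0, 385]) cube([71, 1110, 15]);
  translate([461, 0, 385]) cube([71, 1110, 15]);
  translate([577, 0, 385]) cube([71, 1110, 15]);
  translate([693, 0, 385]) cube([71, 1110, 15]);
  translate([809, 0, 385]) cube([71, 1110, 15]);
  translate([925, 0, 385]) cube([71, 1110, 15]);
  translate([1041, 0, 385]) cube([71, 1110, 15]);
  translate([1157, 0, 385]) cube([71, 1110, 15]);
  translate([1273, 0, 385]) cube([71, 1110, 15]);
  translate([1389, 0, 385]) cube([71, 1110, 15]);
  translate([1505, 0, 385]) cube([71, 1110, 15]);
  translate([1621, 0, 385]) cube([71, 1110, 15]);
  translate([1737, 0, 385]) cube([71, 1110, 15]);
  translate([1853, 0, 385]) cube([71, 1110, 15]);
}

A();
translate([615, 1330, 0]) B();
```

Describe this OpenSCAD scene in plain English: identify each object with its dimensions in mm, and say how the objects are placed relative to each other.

A is the wall frame of a small rectangular building: four walls, each 2750 mm tall and 162 mm thick, enclosing a footprint 3280 mm (x) by 3770 mm (y) outside-to-outside, with no floor or roof. The front and back walls (the −y and +y sides) span the full width; the two side walls fit between them.

B is a bed frame 2050 mm long (x) by 1110 mm wide (y). Four 68×68 mm corner posts, 448 mm tall, at the corners of the footprint. Four rails of 28 mm thickness and 120 mm height run between adjacent posts with their undersides at z = 265 mm, their outer faces flush with the outside of the frame (the two x-running rails run between the posts' inner faces; the two y-running rails run between the posts' inner faces). 16 slats, each 71 mm wide (x) and 15 mm thick, lie across the top of the two x-running rails, running the full 1110 mm width of the frame in y; the slats are evenly spaced along x between the inner faces of the end posts with equal gaps (rounded down to the nearest mm) at the −x end and between each pair — any rounding remainder accumulates at the +x end.

The bed frame sits inside the house frame, centred.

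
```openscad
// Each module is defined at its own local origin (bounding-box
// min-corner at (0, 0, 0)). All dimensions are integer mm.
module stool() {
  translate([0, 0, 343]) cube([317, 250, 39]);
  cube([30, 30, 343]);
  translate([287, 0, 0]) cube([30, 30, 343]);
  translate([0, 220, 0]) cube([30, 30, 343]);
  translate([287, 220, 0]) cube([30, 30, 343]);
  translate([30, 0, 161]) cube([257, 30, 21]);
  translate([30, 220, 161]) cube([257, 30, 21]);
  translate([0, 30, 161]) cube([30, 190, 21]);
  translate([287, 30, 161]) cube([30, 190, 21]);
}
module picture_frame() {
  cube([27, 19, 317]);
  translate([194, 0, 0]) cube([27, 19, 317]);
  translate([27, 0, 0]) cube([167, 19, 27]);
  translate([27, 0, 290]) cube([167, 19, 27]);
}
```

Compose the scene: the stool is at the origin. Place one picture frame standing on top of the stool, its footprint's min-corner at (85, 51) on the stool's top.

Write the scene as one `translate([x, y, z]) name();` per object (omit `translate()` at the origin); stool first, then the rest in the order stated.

stool();
translate([85, 51, 382]) picture_frame();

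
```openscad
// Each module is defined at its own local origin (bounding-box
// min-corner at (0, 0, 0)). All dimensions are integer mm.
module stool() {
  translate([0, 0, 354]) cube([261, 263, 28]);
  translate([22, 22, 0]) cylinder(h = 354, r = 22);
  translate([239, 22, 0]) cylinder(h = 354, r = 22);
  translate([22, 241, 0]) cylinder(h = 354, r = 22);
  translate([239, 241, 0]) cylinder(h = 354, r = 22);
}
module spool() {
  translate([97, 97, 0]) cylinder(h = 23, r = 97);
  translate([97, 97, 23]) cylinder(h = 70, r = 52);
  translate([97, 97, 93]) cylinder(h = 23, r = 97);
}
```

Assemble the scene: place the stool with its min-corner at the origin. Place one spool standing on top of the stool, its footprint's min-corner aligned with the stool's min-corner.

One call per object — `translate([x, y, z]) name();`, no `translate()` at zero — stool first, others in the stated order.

stool();
translate([0, 0, 382]) spool();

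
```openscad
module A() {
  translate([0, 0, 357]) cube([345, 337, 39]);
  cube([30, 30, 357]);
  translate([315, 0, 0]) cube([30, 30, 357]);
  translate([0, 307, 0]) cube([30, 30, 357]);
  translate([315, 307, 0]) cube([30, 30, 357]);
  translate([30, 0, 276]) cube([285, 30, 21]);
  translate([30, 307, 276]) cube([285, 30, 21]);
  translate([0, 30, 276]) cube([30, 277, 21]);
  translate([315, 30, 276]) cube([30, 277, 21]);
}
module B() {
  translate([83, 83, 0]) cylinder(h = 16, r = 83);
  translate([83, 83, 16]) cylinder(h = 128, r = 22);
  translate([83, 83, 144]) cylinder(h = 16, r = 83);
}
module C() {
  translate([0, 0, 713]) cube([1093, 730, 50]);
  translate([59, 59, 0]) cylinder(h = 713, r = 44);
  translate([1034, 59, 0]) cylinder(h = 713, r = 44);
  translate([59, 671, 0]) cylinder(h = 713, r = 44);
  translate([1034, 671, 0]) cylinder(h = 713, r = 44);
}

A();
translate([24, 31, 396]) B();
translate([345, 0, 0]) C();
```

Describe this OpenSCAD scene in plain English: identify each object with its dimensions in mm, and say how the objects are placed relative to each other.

A is a four-legged stool. The seat is 345×337 mm, 39 mm thick, top at z = 396 mm. It stands on four square legs, each 30×30 mm in cross-section, from z = 0 to the seat underside, each flush with a corner of the seat. Four stretchers, 30 mm wide and 21 mm tall, connect adjacent legs with their undersides at z = 276 mm, each running between the inner faces of the legs it joins and aligned with the legs' outer faces on the other axis.

B is a spool: two coaxial disc flanges of radius 83 mm and thickness 16 mm, joined by a core cylinder of radius 22 mm and height 128 mm. The lower flange rests on z = 0 and the three cylinders share a vertical axis.

C is a table: top 1093 mm (x) × 730 mm (y), 50 mm thick, upper face at z = 763 mm, on four round legs of 88 mm diameter, each leg's bounding box inset 15 mm from the nearest pair of top edges, running from z = 0 to the bottom of the top.

The spool is on top of the stool. The table is against the stool's +x side, with their −y faces flush.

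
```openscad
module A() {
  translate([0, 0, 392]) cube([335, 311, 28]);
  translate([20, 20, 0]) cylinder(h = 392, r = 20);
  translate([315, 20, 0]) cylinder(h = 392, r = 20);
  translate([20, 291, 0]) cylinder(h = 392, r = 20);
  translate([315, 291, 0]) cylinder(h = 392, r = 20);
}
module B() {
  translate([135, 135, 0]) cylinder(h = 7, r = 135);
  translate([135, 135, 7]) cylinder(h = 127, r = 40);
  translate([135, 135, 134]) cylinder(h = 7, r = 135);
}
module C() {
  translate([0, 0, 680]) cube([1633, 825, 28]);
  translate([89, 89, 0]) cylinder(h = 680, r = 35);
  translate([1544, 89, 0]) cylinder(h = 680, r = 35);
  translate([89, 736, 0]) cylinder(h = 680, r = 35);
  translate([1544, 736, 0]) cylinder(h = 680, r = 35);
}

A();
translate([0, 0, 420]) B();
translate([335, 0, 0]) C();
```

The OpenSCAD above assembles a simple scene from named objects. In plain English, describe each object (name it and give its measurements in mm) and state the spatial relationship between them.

A is a simple wooden stool: a rectangular seat 335 mm (x) by 311 mm (y), 28 mm thick, top face at z = 420 mm, on four round legs, each 40 mm in diameter. The legs rest on z = 0, each leg's axis is inset half a diameter from the nearest pair of seat edges (so the leg's bounding box is flush with the corner).

B is a spool: two coaxial disc flanges of radius 135 mm and thickness 7 mm, joined by a core cylinder of radius 40 mm and height 127 mm. The lower flange rests on z = 0 and the three cylinders share a vertical axis.

C is a table with a 1633×825 mm rectangular top, 28 mm thick, top surface at z = 708 mm, supported by four round legs of 70 mm diameter, each leg's bounding box inset 54 mm from the nearest pair of top edges, running from the floor.

The spool is on top of the stool. The table is against the stool's +x side, with their −y faces flush.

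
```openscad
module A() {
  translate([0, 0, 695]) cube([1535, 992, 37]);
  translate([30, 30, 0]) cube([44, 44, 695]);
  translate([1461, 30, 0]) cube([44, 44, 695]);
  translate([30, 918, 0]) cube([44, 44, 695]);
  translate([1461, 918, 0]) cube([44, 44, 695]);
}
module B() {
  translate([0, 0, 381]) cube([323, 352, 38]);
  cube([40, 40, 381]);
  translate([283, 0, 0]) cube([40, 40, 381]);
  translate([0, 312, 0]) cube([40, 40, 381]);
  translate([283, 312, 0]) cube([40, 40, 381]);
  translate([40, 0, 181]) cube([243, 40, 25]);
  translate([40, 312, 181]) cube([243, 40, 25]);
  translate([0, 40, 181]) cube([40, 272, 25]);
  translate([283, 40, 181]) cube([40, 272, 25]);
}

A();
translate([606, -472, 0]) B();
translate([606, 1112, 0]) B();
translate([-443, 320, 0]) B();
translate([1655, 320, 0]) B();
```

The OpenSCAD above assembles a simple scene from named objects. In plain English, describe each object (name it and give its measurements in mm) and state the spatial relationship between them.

A is a table with a 1535×992 mm rectangular top, 37 mm thick, top surface at z = 732 mm, supported by four 44×44 mm square legs, each inset 30 mm from the nearest pair of top edges, running from the floor.

B is a four-legged stool. The seat is a 323×352×38 mm slab whose top surface is at z = 419 mm; four square legs, each 40×40 mm in cross-section, run from the floor (z = 0) to the underside of the seat, each flush with a corner of the seat. Four stretchers, 40 mm wide and 25 mm tall, connect adjacent legs with their undersides at z = 181 mm, each running between the inner faces of the legs it joins and aligned with the legs' outer faces on the other axis.

Four stools sit around the table at the −y, +y, −x, +x sides.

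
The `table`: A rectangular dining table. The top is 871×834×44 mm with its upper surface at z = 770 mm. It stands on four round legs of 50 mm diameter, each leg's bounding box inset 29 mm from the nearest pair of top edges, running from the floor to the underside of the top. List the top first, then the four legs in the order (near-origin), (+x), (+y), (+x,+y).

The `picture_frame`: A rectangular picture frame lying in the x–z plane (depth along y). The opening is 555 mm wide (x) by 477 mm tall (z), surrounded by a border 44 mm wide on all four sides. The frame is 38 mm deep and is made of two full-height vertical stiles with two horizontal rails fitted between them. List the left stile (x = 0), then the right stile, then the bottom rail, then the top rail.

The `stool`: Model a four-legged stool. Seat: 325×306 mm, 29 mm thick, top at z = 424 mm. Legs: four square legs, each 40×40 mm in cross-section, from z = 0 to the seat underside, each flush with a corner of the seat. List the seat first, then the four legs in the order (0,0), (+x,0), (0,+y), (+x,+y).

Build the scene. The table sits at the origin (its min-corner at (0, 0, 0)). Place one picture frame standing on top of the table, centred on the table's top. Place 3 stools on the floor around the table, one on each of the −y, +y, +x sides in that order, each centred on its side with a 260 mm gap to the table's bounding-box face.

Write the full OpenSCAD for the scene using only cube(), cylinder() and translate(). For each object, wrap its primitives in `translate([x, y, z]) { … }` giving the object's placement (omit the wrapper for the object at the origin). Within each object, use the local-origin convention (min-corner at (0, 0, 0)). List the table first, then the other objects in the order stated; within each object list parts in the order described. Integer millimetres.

translate([0, 0, 726]) cube([871, 834, 44]);
translate([54, 54, 0]) cylinder(h = 726, r = 25);
translate([817, 54, 0]) cylinder(h = 726, r = 25);
translate([54, 780, 0]) cylinder(h = 726, r = 25);
translate([817, 780, 0]) cylinder(h = 726, r = 25);
translate([114, 398, 770]) {
  cube([44, 38, 565]);
  translate([599, 0, 0]) cube([44, 38, 565]);
  translate([44, 0, 0]) cube([555, 38, 44]);
  translate([44, 0, 521]) cube([555, 38, 44]);
}
translate([273, -566, 0]) {
  translate([0, 0, 395]) cube([325, 306, 29]);
  cube([40, 40, 395]);
  translate([285, 0, 0]) cube([40, 40, 395]);
  translate([0, 266, 0]) cube([40, 40, 395]);
  translate([285, 266, 0]) cube([40, 40, 395]);
}
translate([273, 1094, 0]) {
  translate([0, 0, 395]) cube([325, 306, 29]);
  cube([40, 40, 395]);
  translate([285, 0, 0]) cube([40, 40, 395]);
  translate([0, 266, 0]) cube([40, 40, 395]);
  translate([285, 266, 0]) cube([40, 40, 395]);
}
translate([1131, 264, 0]) {
  translate([0, 0, 395]) cube([325, 306, 29]);
  cube([40, 40, 395]);
  translate([285, 0, 0]) cube([40, 40, 395]);
  translate([0, 266, 0]) cube([40, 40, 395]);
  translate([285, 266, 0]) cube([40, 40, 395]);
}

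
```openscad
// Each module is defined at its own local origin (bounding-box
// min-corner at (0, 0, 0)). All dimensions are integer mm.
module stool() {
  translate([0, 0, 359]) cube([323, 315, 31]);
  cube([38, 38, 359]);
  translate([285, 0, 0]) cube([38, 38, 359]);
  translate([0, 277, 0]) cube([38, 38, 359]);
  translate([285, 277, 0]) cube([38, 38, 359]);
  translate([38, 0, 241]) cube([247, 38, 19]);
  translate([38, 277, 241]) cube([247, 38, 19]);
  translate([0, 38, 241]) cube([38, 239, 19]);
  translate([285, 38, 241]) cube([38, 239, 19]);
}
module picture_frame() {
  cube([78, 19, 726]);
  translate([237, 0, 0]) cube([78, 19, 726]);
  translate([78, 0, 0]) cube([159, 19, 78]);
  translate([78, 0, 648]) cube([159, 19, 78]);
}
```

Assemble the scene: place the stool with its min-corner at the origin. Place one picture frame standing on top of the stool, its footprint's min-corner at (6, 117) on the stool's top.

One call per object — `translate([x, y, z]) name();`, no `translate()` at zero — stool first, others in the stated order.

stool();
translate([6, 117, 390]) picture_frame();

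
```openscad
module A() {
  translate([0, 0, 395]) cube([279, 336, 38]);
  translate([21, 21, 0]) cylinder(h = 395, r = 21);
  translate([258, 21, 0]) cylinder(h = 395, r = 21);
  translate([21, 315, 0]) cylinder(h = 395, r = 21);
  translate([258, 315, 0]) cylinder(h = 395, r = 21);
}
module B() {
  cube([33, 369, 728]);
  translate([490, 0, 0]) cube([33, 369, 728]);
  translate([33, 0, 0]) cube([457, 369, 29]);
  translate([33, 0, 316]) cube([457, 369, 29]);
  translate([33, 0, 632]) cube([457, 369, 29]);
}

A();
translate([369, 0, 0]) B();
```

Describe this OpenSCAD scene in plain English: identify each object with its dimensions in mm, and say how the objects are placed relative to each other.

A is a four-legged stool. The seat is 279×336 mm, 38 mm thick, top at z = 433 mm. It stands on four round legs, each 42 mm in diameter, from z = 0 to the seat underside, each leg's axis is inset half a diameter from the nearest pair of seat edges (so the leg's bounding box is flush with the corner).

B is an open bookshelf. Two side panels, each 33 mm thick, 369 mm deep and 728 mm tall, stand 523 mm apart (outside-to-outside). Between them sit 3 shelves, each 29 mm thick and 369 mm deep, spanning the full gap between the sides. The bottom shelf rests on the floor (its underside at z = 0) and the clear gap between one shelf's top and the next shelf's underside is 287 mm.

The bookshelf is on the floor beside the stool on its +x side.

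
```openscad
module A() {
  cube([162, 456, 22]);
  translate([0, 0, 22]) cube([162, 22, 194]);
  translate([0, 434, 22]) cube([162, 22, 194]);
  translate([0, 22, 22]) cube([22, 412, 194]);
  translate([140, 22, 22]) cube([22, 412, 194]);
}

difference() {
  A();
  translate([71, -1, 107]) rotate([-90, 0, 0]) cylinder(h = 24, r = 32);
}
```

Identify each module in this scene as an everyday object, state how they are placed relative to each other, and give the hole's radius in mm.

The subtracted cylinder has r = 32 mm.

A is an open box. The open box has a circular hole through its front wall. The hole's radius is 32 mm.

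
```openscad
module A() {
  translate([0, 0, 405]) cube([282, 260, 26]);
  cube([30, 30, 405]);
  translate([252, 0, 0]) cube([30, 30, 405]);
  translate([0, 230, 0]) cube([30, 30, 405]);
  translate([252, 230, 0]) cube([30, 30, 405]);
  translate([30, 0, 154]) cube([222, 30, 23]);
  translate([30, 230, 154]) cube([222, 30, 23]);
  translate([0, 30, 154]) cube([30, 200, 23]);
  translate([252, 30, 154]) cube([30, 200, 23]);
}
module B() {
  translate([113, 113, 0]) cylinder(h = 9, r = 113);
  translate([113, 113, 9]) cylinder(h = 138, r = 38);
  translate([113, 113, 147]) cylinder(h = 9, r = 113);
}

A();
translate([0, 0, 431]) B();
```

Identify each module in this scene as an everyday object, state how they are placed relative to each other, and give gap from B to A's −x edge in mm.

The spool's min-x is at 0; the stool's min-x is 0; gap = 0 mm.

A is a stool. B is a spool. The spool is on top of the stool. The gap from the spool to the stool's −x edge is 0 mm.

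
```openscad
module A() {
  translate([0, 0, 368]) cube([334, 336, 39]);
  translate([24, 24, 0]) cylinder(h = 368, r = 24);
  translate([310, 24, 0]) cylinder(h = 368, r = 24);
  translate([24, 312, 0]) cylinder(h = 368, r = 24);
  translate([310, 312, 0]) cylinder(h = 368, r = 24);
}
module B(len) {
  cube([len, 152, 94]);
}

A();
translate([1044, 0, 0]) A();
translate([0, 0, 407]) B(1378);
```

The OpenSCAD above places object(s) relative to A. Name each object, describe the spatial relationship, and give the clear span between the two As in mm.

A is a stool. B is a beam. A beam spans the tops of two stools. The clear span between the two stools is 710 mm.

Second stool starts at x = 1044; first ends at x = 334; clear span = 1044 − 334 = 710 mm.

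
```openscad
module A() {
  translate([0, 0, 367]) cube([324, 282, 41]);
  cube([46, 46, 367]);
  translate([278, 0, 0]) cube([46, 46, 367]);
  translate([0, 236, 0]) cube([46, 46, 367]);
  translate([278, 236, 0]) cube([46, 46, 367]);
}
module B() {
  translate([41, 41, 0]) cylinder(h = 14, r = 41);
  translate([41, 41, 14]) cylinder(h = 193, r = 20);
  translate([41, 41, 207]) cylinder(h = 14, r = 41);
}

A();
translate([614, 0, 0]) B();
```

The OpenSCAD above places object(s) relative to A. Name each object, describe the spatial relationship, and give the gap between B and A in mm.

The spool's nearest face is 290 mm from the stool's +x face.

A is a stool. B is a spool. The spool is on the floor beside the stool on its +x side. The gap between the spool and the stool is 290 mm.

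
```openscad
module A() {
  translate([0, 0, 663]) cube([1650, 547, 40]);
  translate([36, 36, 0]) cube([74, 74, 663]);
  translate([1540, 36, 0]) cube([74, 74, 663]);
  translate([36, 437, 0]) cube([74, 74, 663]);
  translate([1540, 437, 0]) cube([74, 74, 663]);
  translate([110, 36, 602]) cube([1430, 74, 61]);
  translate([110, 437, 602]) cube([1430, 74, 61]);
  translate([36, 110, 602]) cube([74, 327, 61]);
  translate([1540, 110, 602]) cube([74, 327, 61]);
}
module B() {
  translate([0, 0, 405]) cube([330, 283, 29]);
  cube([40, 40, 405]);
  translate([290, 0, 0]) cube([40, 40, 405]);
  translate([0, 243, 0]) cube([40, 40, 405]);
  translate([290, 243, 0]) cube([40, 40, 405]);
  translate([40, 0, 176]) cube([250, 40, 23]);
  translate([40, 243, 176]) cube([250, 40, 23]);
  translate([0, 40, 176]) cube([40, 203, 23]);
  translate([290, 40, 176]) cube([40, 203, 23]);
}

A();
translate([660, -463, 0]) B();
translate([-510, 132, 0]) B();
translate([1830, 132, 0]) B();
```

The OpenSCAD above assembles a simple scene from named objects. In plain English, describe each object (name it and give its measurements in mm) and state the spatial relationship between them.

A is a table: top 1650 mm (x) × 547 mm (y), 40 mm thick, upper face at z = 703 mm, on four 74×74 mm square legs, each inset 36 mm from the nearest pair of top edges, running from z = 0 to the bottom of the top. Four apron rails, 74 mm thick and 61 mm tall, run between adjacent legs with their top edges flush with the underside of the top and their outer faces flush with the legs' outer faces.

B is a simple wooden stool: a rectangular seat 330 mm (x) by 283 mm (y), 29 mm thick, top face at z = 434 mm, on four square legs, each 40×40 mm in cross-section. The legs rest on z = 0, each flush with a corner of the seat. Four stretchers, 40 mm wide and 23 mm tall, connect adjacent legs with their undersides at z = 176 mm, each running between the inner faces of the legs it joins and aligned with the legs' outer faces on the other axis.

Three stools sit around the table at the −y, −x, +x sides.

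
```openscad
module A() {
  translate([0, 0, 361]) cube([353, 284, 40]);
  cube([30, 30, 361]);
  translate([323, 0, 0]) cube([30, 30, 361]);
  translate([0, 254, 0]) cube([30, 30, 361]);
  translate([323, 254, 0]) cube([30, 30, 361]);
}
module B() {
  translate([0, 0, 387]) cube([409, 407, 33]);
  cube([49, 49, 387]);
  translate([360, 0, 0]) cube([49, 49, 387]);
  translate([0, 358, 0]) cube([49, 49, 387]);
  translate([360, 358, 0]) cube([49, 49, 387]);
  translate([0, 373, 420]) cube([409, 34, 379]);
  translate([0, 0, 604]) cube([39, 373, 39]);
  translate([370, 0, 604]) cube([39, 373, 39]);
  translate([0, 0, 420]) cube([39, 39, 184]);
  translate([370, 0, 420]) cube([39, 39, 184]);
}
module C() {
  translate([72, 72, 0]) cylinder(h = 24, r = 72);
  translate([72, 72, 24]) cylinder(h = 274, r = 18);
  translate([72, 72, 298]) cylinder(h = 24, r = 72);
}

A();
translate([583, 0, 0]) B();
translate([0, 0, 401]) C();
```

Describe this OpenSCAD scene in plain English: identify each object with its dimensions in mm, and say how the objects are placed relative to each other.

A is a simple wooden stool: a rectangular seat 353 mm (x) by 284 mm (y), 40 mm thick, top face at z = 401 mm, on four square legs, each 30×30 mm in cross-section. The legs rest on z = 0, each flush with a corner of the seat.

B is a chair: 409×407 mm seat, 33 mm thick, top at z = 420 mm, on four 49 mm square corner legs flush with the seat edges. A 34 mm thick backrest slab spans the full seat width, extending 379 mm above the seat top, its back face flush with the seat's +y edge. Two armrests of 39×39 mm section run along each side from the seat's front edge to the front of the backrest, top faces 223 mm above the seat top and outer faces flush with the seat's x-edges; a 39×39 mm post under the front of each armrest stands on the seat at the front corner.

C is a spool: two coaxial disc flanges of radius 72 mm and thickness 24 mm, joined by a core cylinder of radius 18 mm and height 274 mm. The lower flange rests on z = 0 and the three cylinders share a vertical axis.

The chair is on the floor beside the stool on its +x side. The spool is on top of the stool.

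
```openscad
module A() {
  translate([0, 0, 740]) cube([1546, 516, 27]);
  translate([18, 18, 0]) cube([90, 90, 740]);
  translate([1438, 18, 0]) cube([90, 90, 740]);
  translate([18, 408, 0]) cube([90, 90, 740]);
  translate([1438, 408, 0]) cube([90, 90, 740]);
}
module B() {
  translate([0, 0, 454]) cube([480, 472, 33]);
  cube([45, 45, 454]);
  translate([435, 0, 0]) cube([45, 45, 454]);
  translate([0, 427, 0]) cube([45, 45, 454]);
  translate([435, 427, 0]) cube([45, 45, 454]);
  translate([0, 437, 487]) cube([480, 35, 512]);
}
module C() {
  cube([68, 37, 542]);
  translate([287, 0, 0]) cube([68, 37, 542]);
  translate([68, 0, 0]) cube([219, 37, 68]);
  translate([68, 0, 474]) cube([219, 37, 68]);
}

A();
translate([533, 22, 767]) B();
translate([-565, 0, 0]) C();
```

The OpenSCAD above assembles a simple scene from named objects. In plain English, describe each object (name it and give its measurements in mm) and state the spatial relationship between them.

A is a table with a 1546×516 mm rectangular top, 27 mm thick, top surface at z = 767 mm, supported by four 90×90 mm square legs, each inset 18 mm from the nearest pair of top edges, running from the floor.

B is a chair: 480×472 mm seat, 33 mm thick, top at z = 487 mm, on four 45 mm square corner legs flush with the seat edges. A 35 mm thick backrest slab spans the full seat width, extending 512 mm above the seat top, its back face flush with the seat's +y edge.

C is a picture frame with a 219×406 mm rectangular opening (x by z) and a uniform 68 mm border on every side. Frame depth is 37 mm along y. It is built from two vertical stiles running the full outside height and two horizontal rails spanning the gap between the stiles.

The chair is on top of the table, centred. The picture frame is on the floor beside the table on its −x side.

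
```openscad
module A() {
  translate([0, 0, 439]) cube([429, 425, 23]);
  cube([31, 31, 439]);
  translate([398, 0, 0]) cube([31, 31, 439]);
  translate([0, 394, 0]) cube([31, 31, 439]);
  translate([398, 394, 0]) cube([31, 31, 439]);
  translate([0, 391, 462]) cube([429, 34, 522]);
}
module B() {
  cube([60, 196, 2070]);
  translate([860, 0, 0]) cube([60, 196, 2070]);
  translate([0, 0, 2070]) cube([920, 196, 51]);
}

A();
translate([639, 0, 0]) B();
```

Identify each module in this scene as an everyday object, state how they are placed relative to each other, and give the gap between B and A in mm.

A is a chair. B is a door frame. The door frame is on the floor beside the chair on its +x side. The gap between the door frame and the chair is 210 mm.

The door frame's nearest face is 210 mm from the chair's +x face.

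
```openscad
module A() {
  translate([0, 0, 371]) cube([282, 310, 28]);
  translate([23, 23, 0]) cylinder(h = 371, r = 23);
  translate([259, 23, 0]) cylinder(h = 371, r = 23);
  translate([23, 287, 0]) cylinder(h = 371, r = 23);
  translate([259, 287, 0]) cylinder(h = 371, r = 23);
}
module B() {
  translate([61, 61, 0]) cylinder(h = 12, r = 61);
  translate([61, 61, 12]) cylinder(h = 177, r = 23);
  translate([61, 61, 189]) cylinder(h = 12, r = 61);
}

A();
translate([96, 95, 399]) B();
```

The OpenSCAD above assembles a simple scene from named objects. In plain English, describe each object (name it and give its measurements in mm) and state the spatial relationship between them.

A is a four-legged stool. The seat is a 282×310×28 mm slab whose top surface is at z = 399 mm; four round legs, each 46 mm in diameter, run from the floor (z = 0) to the underside of the seat, each leg's axis is inset half a diameter from the nearest pair of seat edges (so the leg's bounding box is flush with the corner).

B is a spool: two coaxial disc flanges of radius 61 mm and thickness 12 mm, joined by a core cylinder of radius 23 mm and height 177 mm. The lower flange rests on z = 0 and the three cylinders share a vertical axis.

The spool is on top of the stool.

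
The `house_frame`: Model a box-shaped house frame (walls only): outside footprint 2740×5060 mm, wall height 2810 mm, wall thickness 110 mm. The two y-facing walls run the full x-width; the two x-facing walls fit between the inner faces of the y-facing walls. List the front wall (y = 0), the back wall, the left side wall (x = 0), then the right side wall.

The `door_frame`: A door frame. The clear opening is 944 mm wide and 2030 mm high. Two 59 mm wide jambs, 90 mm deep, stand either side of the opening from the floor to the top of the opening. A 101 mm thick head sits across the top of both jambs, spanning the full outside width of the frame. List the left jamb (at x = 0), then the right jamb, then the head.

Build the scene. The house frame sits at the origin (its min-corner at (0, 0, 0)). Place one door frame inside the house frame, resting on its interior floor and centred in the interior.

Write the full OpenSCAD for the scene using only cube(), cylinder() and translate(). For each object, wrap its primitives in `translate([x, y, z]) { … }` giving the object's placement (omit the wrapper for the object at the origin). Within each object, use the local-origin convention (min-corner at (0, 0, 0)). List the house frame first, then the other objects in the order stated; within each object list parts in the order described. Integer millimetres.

cube([2740, 110, 2810]);
translate([0, 4950, 0]) cube([2740, 110, 2810]);
translate([0, 110, 0]) cube([110, 4840, 2810]);
translate([2630, 110, 0]) cube([110, 4840, 2810]);
translate([839, 2485, 0]) {
  cube([59, 90, 2030]);
  translate([1003, 0, 0]) cube([59, 90, 2030]);
  translate([0, 0, 2030]) cube([1062, 90, 101]);
}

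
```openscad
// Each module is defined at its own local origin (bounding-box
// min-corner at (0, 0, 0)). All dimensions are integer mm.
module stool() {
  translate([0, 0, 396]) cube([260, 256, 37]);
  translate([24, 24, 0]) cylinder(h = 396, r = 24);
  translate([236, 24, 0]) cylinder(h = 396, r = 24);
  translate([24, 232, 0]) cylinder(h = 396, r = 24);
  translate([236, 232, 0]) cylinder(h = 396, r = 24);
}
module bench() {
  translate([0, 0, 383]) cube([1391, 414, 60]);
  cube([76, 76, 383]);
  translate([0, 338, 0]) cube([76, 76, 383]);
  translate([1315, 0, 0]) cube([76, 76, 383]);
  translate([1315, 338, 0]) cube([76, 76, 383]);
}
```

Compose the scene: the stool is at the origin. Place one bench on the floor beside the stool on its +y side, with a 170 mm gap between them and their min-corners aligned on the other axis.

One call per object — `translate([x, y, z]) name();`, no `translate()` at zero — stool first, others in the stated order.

stool();
translate([0, 426, 0]) bench();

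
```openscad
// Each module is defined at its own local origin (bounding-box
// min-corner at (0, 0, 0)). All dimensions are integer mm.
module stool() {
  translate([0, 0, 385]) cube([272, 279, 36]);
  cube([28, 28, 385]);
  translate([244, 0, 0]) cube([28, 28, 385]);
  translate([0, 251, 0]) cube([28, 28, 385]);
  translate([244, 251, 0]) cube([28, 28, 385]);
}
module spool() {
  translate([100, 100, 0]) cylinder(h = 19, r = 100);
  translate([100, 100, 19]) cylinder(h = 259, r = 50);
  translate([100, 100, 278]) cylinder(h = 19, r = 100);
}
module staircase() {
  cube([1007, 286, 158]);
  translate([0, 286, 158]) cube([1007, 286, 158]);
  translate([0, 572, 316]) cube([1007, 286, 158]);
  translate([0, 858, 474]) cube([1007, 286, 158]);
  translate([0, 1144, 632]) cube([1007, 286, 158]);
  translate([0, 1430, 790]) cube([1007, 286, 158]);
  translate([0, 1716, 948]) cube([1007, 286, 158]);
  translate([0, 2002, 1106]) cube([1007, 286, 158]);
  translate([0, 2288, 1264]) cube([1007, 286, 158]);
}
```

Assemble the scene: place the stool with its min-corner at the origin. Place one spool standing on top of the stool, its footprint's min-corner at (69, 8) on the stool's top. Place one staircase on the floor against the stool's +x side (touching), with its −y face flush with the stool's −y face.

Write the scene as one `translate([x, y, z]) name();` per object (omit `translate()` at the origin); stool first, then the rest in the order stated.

stool();
translate([69, 8, 421]) spool();
translate([272, 0, 0]) staircase();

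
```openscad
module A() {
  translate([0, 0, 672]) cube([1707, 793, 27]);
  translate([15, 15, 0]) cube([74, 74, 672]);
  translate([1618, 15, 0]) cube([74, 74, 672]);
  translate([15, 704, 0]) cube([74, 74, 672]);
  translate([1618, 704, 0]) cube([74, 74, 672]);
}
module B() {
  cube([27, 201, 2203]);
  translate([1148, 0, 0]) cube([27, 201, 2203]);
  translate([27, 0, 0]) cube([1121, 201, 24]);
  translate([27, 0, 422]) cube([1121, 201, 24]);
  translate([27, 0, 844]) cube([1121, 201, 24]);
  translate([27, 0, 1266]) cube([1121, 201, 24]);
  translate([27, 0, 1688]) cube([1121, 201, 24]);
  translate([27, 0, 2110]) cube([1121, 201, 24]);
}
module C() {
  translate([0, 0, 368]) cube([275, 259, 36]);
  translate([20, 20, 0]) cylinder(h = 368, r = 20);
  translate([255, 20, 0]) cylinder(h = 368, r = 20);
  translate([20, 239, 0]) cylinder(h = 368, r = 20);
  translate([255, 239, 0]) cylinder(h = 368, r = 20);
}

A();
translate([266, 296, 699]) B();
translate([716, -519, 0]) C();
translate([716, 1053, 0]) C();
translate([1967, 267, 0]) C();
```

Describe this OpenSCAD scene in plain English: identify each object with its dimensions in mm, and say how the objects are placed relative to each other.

A is a rectangular dining table. The top is 1707×793×27 mm with its upper surface at z = 699 mm. It stands on four 74×74 mm square legs, each inset 15 mm from the nearest pair of top edges, running from the floor to the underside of the top.

B is an open bookshelf. Two side panels, each 27 mm thick, 201 mm deep and 2203 mm tall, stand 1175 mm apart (outside-to-outside). Between them sit 6 shelves, each 24 mm thick and 201 mm deep, spanning the full gap between the sides. The bottom shelf rests on the floor (its underside at z = 0) and the clear gap between one shelf's top and the next shelf's underside is 398 mm.

C is a four-legged stool. The seat is 275×259 mm, 36 mm thick, top at z = 404 mm. It stands on four round legs, each 40 mm in diameter, from z = 0 to the seat underside, each leg's axis is inset half a diameter from the nearest pair of seat edges (so the leg's bounding box is flush with the corner).

The bookshelf is on top of the table, centred. Three stools sit around the table at the −y, +y, +x sides.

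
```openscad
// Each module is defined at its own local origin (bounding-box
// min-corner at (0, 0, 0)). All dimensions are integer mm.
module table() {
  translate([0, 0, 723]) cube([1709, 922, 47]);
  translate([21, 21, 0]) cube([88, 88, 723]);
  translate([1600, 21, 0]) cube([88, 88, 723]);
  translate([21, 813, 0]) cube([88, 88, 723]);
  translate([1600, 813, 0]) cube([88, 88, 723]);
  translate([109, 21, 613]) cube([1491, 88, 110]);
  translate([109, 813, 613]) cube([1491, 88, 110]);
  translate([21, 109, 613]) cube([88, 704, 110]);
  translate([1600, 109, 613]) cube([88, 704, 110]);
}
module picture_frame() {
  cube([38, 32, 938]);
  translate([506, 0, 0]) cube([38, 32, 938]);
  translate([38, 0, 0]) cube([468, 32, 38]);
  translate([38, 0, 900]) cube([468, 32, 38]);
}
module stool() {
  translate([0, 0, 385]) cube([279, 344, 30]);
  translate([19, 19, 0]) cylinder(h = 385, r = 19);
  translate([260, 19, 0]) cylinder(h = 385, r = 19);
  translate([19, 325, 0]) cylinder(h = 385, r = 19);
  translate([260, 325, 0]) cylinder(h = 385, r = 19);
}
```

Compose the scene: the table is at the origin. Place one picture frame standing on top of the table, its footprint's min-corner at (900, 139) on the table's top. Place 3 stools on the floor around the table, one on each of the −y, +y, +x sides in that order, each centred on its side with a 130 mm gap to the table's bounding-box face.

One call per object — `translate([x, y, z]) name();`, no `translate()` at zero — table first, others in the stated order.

table();
translate([900, 139, 770]) picture_frame();
translate([715, -474, 0]) stool();
translate([715, 1052, 0]) stool();
translate([1839, 289, 0]) stool();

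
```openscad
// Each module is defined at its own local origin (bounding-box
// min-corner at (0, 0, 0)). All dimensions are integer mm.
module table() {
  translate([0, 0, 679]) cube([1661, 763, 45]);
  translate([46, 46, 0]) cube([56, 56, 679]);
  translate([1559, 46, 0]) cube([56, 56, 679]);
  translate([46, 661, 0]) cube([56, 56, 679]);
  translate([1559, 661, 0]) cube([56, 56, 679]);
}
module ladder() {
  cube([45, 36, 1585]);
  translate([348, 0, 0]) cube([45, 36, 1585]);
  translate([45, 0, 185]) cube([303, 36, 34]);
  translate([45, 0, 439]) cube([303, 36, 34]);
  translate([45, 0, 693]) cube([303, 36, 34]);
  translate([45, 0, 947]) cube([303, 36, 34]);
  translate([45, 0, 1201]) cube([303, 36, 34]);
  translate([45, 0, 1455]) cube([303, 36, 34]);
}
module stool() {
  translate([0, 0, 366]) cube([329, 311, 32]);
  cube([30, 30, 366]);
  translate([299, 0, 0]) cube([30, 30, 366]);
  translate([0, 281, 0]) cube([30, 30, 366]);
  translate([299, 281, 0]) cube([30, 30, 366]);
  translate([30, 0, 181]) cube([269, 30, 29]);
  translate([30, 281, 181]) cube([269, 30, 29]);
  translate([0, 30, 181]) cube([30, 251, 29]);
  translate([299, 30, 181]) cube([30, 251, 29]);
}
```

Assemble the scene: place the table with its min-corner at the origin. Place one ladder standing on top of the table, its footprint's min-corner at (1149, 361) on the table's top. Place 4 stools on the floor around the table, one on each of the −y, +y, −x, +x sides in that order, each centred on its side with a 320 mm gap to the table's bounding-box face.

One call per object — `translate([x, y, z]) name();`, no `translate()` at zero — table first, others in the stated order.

table();
translate([1149, 361, 724]) ladder();
translate([666, -631, 0]) stool();
translate([666, 1083, 0]) stool();
translate([-649, 226, 0]) stool();
translate([1981, 226, 0]) stool();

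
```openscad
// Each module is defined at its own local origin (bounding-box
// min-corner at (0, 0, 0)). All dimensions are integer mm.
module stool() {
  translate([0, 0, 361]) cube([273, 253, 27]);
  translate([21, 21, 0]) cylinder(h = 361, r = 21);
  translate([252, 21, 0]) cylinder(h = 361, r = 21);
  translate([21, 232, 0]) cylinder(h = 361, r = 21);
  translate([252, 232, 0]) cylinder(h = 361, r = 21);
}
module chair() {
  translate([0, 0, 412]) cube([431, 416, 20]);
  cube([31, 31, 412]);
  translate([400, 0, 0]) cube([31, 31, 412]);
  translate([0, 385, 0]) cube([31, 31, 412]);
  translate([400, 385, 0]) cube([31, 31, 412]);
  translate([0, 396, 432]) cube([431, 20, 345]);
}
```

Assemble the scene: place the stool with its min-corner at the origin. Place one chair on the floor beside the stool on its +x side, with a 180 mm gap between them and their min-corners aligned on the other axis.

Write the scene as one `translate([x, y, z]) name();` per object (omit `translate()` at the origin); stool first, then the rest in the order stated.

stool();
translate([453, 0, 0]) chair();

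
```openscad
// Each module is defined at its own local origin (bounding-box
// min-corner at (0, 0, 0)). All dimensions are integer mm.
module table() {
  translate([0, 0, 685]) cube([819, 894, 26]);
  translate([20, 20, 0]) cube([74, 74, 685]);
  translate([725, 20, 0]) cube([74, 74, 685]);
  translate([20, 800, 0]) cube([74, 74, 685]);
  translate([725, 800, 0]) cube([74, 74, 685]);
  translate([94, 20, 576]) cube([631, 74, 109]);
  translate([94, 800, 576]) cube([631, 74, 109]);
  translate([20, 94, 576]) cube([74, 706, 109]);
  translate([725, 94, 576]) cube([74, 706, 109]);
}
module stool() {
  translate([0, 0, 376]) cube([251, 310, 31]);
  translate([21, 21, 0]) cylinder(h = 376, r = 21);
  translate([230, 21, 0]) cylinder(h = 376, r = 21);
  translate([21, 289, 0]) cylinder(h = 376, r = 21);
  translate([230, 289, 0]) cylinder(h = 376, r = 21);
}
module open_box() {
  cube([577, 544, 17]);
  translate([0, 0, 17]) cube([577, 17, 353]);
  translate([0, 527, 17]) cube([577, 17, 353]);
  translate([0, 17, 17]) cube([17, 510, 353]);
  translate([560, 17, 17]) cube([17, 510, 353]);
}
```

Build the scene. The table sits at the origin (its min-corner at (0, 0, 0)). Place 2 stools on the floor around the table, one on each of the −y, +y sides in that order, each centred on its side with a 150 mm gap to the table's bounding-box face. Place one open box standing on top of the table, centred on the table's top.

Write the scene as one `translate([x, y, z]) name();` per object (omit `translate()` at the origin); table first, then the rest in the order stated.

table();
translate([284, -460, 0]) stool();
translate([284, 1044, 0]) stool();
translate([121, 175, 711]) open_box();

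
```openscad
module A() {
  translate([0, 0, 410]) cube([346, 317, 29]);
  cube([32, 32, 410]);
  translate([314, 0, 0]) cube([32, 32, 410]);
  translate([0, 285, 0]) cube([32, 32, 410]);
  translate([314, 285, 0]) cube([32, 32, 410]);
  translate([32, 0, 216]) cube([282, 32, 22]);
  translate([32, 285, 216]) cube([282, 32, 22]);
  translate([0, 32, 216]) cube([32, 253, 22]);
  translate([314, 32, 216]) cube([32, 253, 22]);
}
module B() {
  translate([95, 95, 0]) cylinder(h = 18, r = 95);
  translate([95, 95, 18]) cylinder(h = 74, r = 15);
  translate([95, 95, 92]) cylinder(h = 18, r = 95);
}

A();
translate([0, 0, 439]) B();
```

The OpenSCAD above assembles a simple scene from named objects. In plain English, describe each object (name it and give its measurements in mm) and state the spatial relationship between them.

A is a four-legged stool. The seat is 346×317 mm, 29 mm thick, top at z = 439 mm. It stands on four square legs, each 32×32 mm in cross-section, from z = 0 to the seat underside, each flush with a corner of the seat. Four stretchers, 32 mm wide and 22 mm tall, connect adjacent legs with their undersides at z = 216 mm, each running between the inner faces of the legs it joins and aligned with the legs' outer faces on the other axis.

B is a spool: two coaxial disc flanges of radius 95 mm and thickness 18 mm, joined by a core cylinder of radius 15 mm and height 74 mm. The lower flange rests on z = 0 and the three cylinders share a vertical axis.

The spool is on top of the stool.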